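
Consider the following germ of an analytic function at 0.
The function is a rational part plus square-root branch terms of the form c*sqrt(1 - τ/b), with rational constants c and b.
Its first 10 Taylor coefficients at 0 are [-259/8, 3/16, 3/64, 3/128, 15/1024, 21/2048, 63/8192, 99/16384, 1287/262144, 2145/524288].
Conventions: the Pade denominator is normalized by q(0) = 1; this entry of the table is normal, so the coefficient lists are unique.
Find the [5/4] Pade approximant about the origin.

Taylor coefficients needed (read off): a_0 = -259/8, a_1 = 3/16, a_2 = 3/64, a_3 = 3/128, a_4 = 15/1024, a_5 = 21/2048, a_6 = 63/8192, a_7 = 99/16384, a_8 = 1287/262144, a_9 = 2145/524288.
Write the denominator as Q(τ) = 1 + q1*τ + q2*τ^2 + q3*τ^3 + q4*τ^4. Requiring Q*f - P = O(τ^10) with deg P <= 5 kills the coefficients of τ^6..τ^9 in Q*f:
  τ^6: a_6 + q1*a_5 + q2*a_4 + q3*a_3 + q4*a_2 = 0, i.e. 63/8192 + (21/2048)*q1 + (15/1024)*q2 + (3/128)*q3 + (3/64)*q4 = 0.
  τ^7: a_7 + q1*a_6 + q2*a_5 + q3*a_4 + q4*a_3 = 0, i.e. 99/16384 + (63/8192)*q1 + (21/2048)*q2 + (15/1024)*q3 + (3/128)*q4 = 0.
  τ^8: a_8 + q1*a_7 + q2*a_6 + q3*a_5 + q4*a_4 = 0, i.e. 1287/262144 + (99/16384)*q1 + (63/8192)*q2 + (21/2048)*q3 + (15/1024)*q4 = 0.
  τ^9: a_9 + q1*a_8 + q2*a_7 + q3*a_6 + q4*a_5 = 0, i.e. 2145/524288 + (1287/262144)*q1 + (99/16384)*q2 + (63/8192)*q3 + (21/2048)*q4 = 0.
Solving this linear system: q1 = -2, q2 = 21/16, q3 = -5/16, q4 = 5/256.
The numerator is Q*f truncated at degree 5: P0 = a_0 = -259/8; P1 = a_1 + q1*a_0 = 1039/16; P2 = a_2 + q1*a_1 + q2*a_0 = -5481/128; P3 = a_3 + q1*a_2 + q2*a_1 + q3*a_0 = 2635/256; P4 = a_4 + q1*a_3 + q2*a_2 + q3*a_1 + q4*a_0 = -1355/2048; P5 = a_5 + q1*a_4 + q2*a_3 + q3*a_2 + q4*a_1 = 3/4096.

The Pade approximant has numerator coefficients [-259/8, 1039/16, -5481/128, 2635/256, -1355/2048, 3/4096]; denominator coefficients [1, -2, 21/16, -5/16, 5/256].


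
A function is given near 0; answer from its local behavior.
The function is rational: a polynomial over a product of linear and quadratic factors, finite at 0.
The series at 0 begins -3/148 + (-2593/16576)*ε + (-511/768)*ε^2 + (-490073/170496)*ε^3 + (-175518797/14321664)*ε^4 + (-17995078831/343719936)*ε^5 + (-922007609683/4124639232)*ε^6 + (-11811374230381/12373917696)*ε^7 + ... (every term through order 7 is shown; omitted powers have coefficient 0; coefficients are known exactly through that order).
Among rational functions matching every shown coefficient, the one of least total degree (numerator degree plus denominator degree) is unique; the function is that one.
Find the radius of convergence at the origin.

No rational of total degree below 6 reproduces all 8 coefficients; solving the [1/5] Pade equations on them gives f(ε) = (-33*ε/28 - 12/37)/((ε - 4)**3*(ε**2 + 5*ε/6 - 1/4)), whose expansion matches every shown term.
Denominator factor (ε - 4)^3: pole of order 3 at 4, modulus 4.
Denominator factor (ε**2 + 5*ε/6 - 1/4): discriminant 61/36, real irrational roots -5/12 + (1/12)*sqrt(61) and -5/12 - (1/12)*sqrt(61); poles of order 1, moduli -5/12 + (1/12)*sqrt(61) and 5/12 + (1/12)*sqrt(61).
The radius of convergence is the smallest modulus among the singular points: -5/12 + (1/12)*sqrt(61).

The radius of convergence is -5/12 + (1/12)*sqrt(61).


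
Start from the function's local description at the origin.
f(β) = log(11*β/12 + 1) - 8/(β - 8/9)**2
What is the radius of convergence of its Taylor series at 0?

The radius of convergence is 8/9.

Denominator factor (β - 8/9)^2: pole of order 2 at 8/9, modulus 8/9.
Branch term (1)*log(1 - β/(-12/11)): its argument vanishes at β = -12/11, a logarithmic branch point, modulus 12/11.
The radius of convergence is the smallest modulus among the singular points: 8/9.


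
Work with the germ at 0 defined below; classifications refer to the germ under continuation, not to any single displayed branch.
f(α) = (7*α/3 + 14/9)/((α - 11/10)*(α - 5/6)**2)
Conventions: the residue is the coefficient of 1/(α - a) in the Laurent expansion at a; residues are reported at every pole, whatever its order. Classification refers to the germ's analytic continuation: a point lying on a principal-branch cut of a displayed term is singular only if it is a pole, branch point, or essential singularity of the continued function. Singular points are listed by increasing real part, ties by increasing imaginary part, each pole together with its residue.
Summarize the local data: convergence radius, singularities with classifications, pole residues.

Denominator factor (α - 5/6)^2: pole of order 2 at 5/6, modulus 5/6.
Denominator factor (α - 11/10): pole of order 1 at 11/10, modulus 11/10.
The radius of convergence is the smallest modulus among the singular points: 5/6.
At the order-2 pole 5/6 set g(α) = (α - (5/6))^2*f(α) = (7*α/3 + 14/9)/(α - 11/10).
Order-2 pole: residue = g'(a); g'(5/6) = -1855/32, so the residue is -1855/32.
At the order-1 pole 11/10 set g(α) = (α - (11/10))*f(α) = (7*α/3 + 14/9)/(α - 5/6)**2.
Simple pole: residue = g(a) at a = 11/10, which is 1855/32.
List the singular points by increasing real part (a conjugate pair: the negative imaginary part first).

Radius of convergence at 0: 5/6.
At 5/6: a pole of order 2; residue -1855/32.
At 11/10: a pole of order 1; residue 1855/32.


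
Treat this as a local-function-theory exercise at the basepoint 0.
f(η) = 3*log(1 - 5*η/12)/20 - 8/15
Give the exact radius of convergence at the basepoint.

Branch term (3/20)*log(1 - η/(12/5)): its argument vanishes at η = 12/5, a logarithmic branch point, modulus 12/5.
The radius of convergence is the smallest modulus among the singular points: 12/5.

The radius of convergence is 12/5.


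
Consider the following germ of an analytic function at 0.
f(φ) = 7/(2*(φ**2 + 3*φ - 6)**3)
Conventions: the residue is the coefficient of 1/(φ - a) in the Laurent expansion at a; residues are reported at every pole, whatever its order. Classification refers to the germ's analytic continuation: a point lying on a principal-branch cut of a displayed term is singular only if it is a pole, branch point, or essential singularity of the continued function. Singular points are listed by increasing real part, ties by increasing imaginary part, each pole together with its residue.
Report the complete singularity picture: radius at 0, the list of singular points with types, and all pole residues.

Radius of convergence at 0: -3/2 + (1/2)*sqrt(33).
At -3/2 - (1/2)*sqrt(33): a pole of order 3; residue -(7/11979)*sqrt(33).
At -3/2 + (1/2)*sqrt(33): a pole of order 3; residue (7/11979)*sqrt(33).

Denominator factor (φ**2 + 3*φ - 6)^3: discriminant 33, real irrational roots -3/2 + (1/2)*sqrt(33) and -3/2 - (1/2)*sqrt(33); poles of order 3, moduli -3/2 + (1/2)*sqrt(33) and 3/2 + (1/2)*sqrt(33).
The radius of convergence is the smallest modulus among the singular points: -3/2 + (1/2)*sqrt(33).
The factor φ**2 + 3*φ - 6 splits as (φ - a)(φ - a') with a = -3/2 - (1/2)*sqrt(33), a' = -3/2 + (1/2)*sqrt(33). At the order-3 pole a set g(φ) = (φ - a)^3*f(φ) = [7/2] / (φ - a')^3.
Order-3 pole: residue = g''(a)/2; g''(-3/2 - (1/2)*sqrt(33)) = -(14/11979)*sqrt(33), so the residue is -(7/11979)*sqrt(33).
The factor φ**2 + 3*φ - 6 splits as (φ - a)(φ - a') with a = -3/2 + (1/2)*sqrt(33), a' = -3/2 - (1/2)*sqrt(33). At the order-3 pole a set g(φ) = (φ - a)^3*f(φ) = [7/2] / (φ - a')^3.
Order-3 pole: residue = g''(a)/2; g''(-3/2 + (1/2)*sqrt(33)) = (14/11979)*sqrt(33), so the residue is (7/11979)*sqrt(33).
List the singular points by increasing real part (a conjugate pair: the negative imaginary part first).


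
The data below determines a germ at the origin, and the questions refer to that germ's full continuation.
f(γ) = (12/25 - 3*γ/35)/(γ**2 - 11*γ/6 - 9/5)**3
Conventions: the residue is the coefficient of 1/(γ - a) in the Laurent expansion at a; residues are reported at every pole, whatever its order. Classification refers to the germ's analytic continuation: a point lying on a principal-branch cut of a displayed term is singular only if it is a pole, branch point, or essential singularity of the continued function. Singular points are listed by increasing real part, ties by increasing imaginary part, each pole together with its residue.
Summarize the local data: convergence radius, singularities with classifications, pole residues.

Radius of convergence at 0: -11/12 + (1/60)*sqrt(9505).
At 11/12 - (1/60)*sqrt(9505): a pole of order 3; residue -(3277584/48088849907)*sqrt(9505).
At 11/12 + (1/60)*sqrt(9505): a pole of order 3; residue (3277584/48088849907)*sqrt(9505).

Denominator factor (γ**2 - 11*γ/6 - 9/5)^3: discriminant 1901/180, real irrational roots 11/12 + (1/60)*sqrt(9505) and 11/12 - (1/60)*sqrt(9505); poles of order 3, moduli 11/12 + (1/60)*sqrt(9505) and -11/12 + (1/60)*sqrt(9505).
The radius of convergence is the smallest modulus among the singular points: -11/12 + (1/60)*sqrt(9505).
The factor γ**2 - 11*γ/6 - 9/5 splits as (γ - a)(γ - a') with a = 11/12 - (1/60)*sqrt(9505), a' = 11/12 + (1/60)*sqrt(9505). At the order-3 pole a set g(γ) = (γ - a)^3*f(γ) = [12/25 - 3*γ/35] / (γ - a')^3.
Order-3 pole: residue = g''(a)/2; g''(11/12 - (1/60)*sqrt(9505)) = -(6555168/48088849907)*sqrt(9505), so the residue is -(3277584/48088849907)*sqrt(9505).
The factor γ**2 - 11*γ/6 - 9/5 splits as (γ - a)(γ - a') with a = 11/12 + (1/60)*sqrt(9505), a' = 11/12 - (1/60)*sqrt(9505). At the order-3 pole a set g(γ) = (γ - a)^3*f(γ) = [12/25 - 3*γ/35] / (γ - a')^3.
Order-3 pole: residue = g''(a)/2; g''(11/12 + (1/60)*sqrt(9505)) = (6555168/48088849907)*sqrt(9505), so the residue is (3277584/48088849907)*sqrt(9505).
List the singular points by increasing real part (a conjugate pair: the negative imaginary part first).


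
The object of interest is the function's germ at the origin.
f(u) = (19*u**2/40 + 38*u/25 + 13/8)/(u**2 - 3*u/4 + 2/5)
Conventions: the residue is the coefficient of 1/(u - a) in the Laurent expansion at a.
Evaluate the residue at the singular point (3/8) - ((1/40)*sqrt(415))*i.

The factor u**2 - 3*u/4 + 2/5 splits as (u - a)(u - a') with a = (3/8) - ((1/40)*sqrt(415))*i, a' = (3/8) + ((1/40)*sqrt(415))*i. At the order-1 pole a set g(u) = (u - a)*f(u) = [19*u**2/40 + 38*u/25 + 13/8] / (u - a').
Simple pole: residue = g(a) at a = (3/8) - ((1/40)*sqrt(415))*i, which is (1501/1600) + ((13687/132800)*sqrt(415))*i.

The residue is (1501/1600) + ((13687/132800)*sqrt(415))*i.


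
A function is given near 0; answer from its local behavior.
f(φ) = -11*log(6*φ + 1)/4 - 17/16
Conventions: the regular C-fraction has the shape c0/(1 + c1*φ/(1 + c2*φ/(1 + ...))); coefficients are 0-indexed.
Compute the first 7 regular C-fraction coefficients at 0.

Taylor coefficients (expand at 0): a_0 = -17/16, a_1 = -33/2, a_2 = 99/2, a_3 = -198, a_4 = 891, a_5 = -21384/5, a_6 = 21384.
c0 = a_0 = -17/16. Peel one level at a time: if S = 1 + c*φ/S' with S'(0) = 1, then c is the φ-coefficient of S and S' = c*φ/(S - 1).
S_1 = c0/f = 1 + (-264/17)*φ + (83160/289)*φ^2 + ...; c1 = -264/17.
S_2 = c1*φ/(S_1 - 1) = 1 + (315/17)*φ + (-3)*φ^2 + ...; c2 = 315/17.
S_3 = c2*φ/(S_2 - 1) = 1 + (17/105)*φ + (-5066/11025)*φ^2 + ...; c3 = 17/105.
S_4 = c3*φ/(S_3 - 1) = 1 + (298/105)*φ + (-12/5)*φ^2 + ...; c4 = 298/105.
S_5 = c4*φ/(S_4 - 1) = 1 + (126/149)*φ + (-40446/22201)*φ^2 + ...; c5 = 126/149.
S_6 = c5*φ/(S_5 - 1) = 1 + (321/149)*φ + ...; c6 = 321/149.

The regular C-fraction coefficients are [-17/16, -264/17, 315/17, 17/105, 298/105, 126/149, 321/149].


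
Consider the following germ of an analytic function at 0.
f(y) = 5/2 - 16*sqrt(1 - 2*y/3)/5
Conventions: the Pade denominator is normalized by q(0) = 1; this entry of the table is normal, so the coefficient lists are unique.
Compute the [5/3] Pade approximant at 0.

Taylor coefficients needed (expand at 0): a_0 = -7/10, a_1 = 16/15, a_2 = 8/45, a_3 = 8/135, a_4 = 2/81, a_5 = 14/1215, a_6 = 7/1215, a_7 = 11/3645, a_8 = 143/87480.
Write the denominator as Q(y) = 1 + q1*y + q2*y^2 + q3*y^3. Requiring Q*f - P = O(y^9) with deg P <= 5 kills the coefficients of y^6..y^8 in Q*f:
  y^6: a_6 + q1*a_5 + q2*a_4 + q3*a_3 = 0, i.e. 7/1215 + (14/1215)*q1 + (2/81)*q2 + (8/135)*q3 = 0.
  y^7: a_7 + q1*a_6 + q2*a_5 + q3*a_4 = 0, i.e. 11/3645 + (7/1215)*q1 + (14/1215)*q2 + (2/81)*q3 = 0.
  y^8: a_8 + q1*a_7 + q2*a_6 + q3*a_5 = 0, i.e. 143/87480 + (11/3645)*q1 + (7/1215)*q2 + (14/1215)*q3 = 0.
Solving this linear system: q1 = -9/8, q2 = 3/8, q3 = -5/144.
The numerator is Q*f truncated at degree 5: P0 = a_0 = -7/10; P1 = a_1 + q1*a_0 = 89/48; P2 = a_2 + q1*a_1 + q2*a_0 = -185/144; P3 = a_3 + q1*a_2 + q2*a_1 + q3*a_0 = 245/864; P4 = a_4 + q1*a_3 + q2*a_2 + q3*a_1 = -1/81; P5 = a_5 + q1*a_4 + q2*a_3 + q3*a_2 = -1/4860.

The Pade approximant has numerator coefficients [-7/10, 89/48, -185/144, 245/864, -1/81, -1/4860]; denominator coefficients [1, -9/8, 3/8, -5/144].


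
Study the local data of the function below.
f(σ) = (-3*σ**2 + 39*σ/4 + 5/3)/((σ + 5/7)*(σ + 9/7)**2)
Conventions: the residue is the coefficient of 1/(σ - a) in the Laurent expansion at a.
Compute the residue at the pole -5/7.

At the order-1 pole -5/7 set g(σ) = (σ - (-5/7))*f(σ) = (-3*σ**2 + 39*σ/4 + 5/3)/(σ + 9/7)**2.
Simple pole: residue = g(a) at a = -5/7, which is -4015/192.

The residue is -4015/192.


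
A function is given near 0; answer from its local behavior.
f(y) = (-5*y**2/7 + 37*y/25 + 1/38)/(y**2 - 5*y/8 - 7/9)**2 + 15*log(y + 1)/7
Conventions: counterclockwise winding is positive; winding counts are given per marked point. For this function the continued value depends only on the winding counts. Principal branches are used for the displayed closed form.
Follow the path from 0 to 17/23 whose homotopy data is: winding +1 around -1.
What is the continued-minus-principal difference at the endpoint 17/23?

The rational part is single-valued and drops out of the difference; each branch term changes only by its own monodromy.
(15/7)*log(1 - y/(-1)): each positive loop around -1 adds 2*pi*i to the log, so winding +1 contributes (15/7)*(1)*2*pi*i = (30/7)*pi*i.
Summing the contributions at y = 17/23 gives (30/7)*pi*i.

Continued minus principal equals (30/7)*pi*i.


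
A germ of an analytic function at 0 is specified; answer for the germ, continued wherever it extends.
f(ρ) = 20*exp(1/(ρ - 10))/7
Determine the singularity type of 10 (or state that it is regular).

The point is an essential singularity.

The exponent 1/(ρ - (10)) has a pole at 10, so exp(1/(ρ - (10))) takes every nonzero value near it: an essential singularity (not a pole of any order).


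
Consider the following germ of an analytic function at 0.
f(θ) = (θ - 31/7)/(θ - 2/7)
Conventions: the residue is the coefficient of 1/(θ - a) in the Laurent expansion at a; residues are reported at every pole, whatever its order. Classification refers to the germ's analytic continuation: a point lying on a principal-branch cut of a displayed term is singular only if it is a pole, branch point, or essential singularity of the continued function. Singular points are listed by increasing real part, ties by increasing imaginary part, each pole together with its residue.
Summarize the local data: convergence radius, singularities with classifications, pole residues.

Radius of convergence at 0: 2/7.
At 2/7: a pole of order 1; residue -29/7.

Denominator factor (θ - 2/7): pole of order 1 at 2/7, modulus 2/7.
The radius of convergence is the smallest modulus among the singular points: 2/7.
At the order-1 pole 2/7 set g(θ) = (θ - (2/7))*f(θ) = θ - 31/7.
Simple pole: residue = g(a) at a = 2/7, which is -29/7.


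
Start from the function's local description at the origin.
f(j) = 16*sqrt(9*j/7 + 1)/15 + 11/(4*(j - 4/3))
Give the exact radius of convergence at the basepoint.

Denominator factor (j - 4/3): pole of order 1 at 4/3, modulus 4/3.
Branch term (16/15)*sqrt(1 - j/(-7/9)): its argument vanishes at j = -7/9, a square-root branch point, modulus 7/9.
The radius of convergence is the smallest modulus among the singular points: 7/9.

The radius of convergence is 7/9.


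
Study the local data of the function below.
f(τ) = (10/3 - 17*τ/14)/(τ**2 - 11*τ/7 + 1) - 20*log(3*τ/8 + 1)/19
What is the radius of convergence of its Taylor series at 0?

Denominator factor (τ**2 - 11*τ/7 + 1): discriminant -75/49, complex-conjugate roots (11/14) + ((5/14)*sqrt(3))*i and (11/14) - ((5/14)*sqrt(3))*i; poles of order 1, moduli 1 and 1.
Branch term (-20/19)*log(1 - τ/(-8/3)): its argument vanishes at τ = -8/3, a logarithmic branch point, modulus 8/3.
The radius of convergence is the smallest modulus among the singular points: 1.

The radius of convergence is 1.


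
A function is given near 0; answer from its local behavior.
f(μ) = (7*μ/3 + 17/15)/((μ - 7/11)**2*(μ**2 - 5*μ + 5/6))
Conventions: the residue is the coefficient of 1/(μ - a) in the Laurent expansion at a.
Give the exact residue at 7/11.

At the order-2 pole 7/11 set g(μ) = (μ - (7/11))^2*f(μ) = (7*μ/3 + 17/15)/(μ**2 - 5*μ + 5/6).
Order-2 pole: residue = g'(a); g'(7/11) = 13766654/9954605, so the residue is 13766654/9954605.

The residue is 13766654/9954605.


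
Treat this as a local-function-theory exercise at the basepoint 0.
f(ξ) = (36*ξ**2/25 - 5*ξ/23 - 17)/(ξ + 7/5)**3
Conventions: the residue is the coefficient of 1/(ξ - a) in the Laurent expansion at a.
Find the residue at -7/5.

The residue is 36/25.

At the order-3 pole -7/5 set g(ξ) = (ξ - (-7/5))^3*f(ξ) = 36*ξ**2/25 - 5*ξ/23 - 17.
Order-3 pole: residue = g''(a)/2; g''(-7/5) = 72/25, so the residue is 36/25.


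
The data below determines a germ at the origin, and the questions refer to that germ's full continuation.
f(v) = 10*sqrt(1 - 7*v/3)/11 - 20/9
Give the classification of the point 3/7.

The term (10/11)*sqrt(1 - v/(3/7)) has argument 1 - 3/7/(3/7) = 0 at 3/7: a square-root (algebraic, two-sheeted) branch point; the remaining terms are analytic or single-valued there.

The point is an algebraic (square-root) branch point.


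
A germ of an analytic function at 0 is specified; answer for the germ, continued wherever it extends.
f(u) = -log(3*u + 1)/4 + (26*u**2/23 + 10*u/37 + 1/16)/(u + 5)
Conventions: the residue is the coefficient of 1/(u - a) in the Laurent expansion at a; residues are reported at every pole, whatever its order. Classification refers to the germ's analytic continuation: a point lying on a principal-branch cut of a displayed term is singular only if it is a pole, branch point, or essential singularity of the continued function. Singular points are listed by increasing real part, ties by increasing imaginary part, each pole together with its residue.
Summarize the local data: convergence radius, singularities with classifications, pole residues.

Radius of convergence at 0: 1/3.
At -5: a pole of order 1; residue 367251/13616.
At -1/3: a logarithmic branch point.

Denominator factor (u + 5): pole of order 1 at -5, modulus 5.
Branch term (-1/4)*log(1 - u/(-1/3)): its argument vanishes at u = -1/3, a logarithmic branch point, modulus 1/3.
The radius of convergence is the smallest modulus among the singular points: 1/3.
The branch term is analytic at -5 and contributes nothing to the residue; only the rational part matters.
At the order-1 pole -5 set g(u) = (u - (-5))*(rational part) = 26*u**2/23 + 10*u/37 + 1/16.
Simple pole: residue = g(a) at a = -5, which is 367251/13616.
List the singular points by increasing real part (a conjugate pair: the negative imaginary part first).


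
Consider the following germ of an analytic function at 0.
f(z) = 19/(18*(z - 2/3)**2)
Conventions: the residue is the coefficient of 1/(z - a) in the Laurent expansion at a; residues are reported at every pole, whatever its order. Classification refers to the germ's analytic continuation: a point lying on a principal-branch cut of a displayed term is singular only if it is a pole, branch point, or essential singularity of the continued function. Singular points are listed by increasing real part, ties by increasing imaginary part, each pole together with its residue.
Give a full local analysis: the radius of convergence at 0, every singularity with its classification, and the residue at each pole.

Radius of convergence at 0: 2/3.
At 2/3: a pole of order 2; residue 0.

Denominator factor (z - 2/3)^2: pole of order 2 at 2/3, modulus 2/3.
The radius of convergence is the smallest modulus among the singular points: 2/3.
At the order-2 pole 2/3 set g(z) = (z - (2/3))^2*f(z) = 19/18.
Order-2 pole: residue = g'(a); g'(2/3) = 0, so the residue is 0.


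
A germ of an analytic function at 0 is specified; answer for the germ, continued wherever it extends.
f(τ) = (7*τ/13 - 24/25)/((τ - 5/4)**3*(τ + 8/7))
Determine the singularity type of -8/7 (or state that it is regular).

The point is a pole of order 1.

The denominator factor τ + 8/7 vanishes at -8/7 and appears to the power 1; the numerator there equals -512/325, nonzero, and no other factor vanishes.
Hence a pole whose order is the multiplicity, 1.


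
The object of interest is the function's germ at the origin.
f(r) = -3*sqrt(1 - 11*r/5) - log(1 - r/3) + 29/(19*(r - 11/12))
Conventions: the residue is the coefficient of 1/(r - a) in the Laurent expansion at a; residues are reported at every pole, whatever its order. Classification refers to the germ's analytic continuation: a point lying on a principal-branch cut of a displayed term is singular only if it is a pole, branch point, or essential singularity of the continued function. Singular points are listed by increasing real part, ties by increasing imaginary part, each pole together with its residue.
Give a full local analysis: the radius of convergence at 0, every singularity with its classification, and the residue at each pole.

Denominator factor (r - 11/12): pole of order 1 at 11/12, modulus 11/12.
Branch term (-3)*sqrt(1 - r/(5/11)): its argument vanishes at r = 5/11, a square-root branch point, modulus 5/11.
Branch term (-1)*log(1 - r/(3)): its argument vanishes at r = 3, a logarithmic branch point, modulus 3.
The radius of convergence is the smallest modulus among the singular points: 5/11.
The branch terms are analytic at 11/12 and contribute nothing to the residue; only the rational part matters.
At the order-1 pole 11/12 set g(r) = (r - (11/12))*(rational part) = 29/19.
Simple pole: residue = g(a) at a = 11/12, which is 29/19.
List the singular points by increasing real part (a conjugate pair: the negative imaginary part first).

Radius of convergence at 0: 5/11.
At 5/11: an algebraic (square-root) branch point.
At 11/12: a pole of order 1; residue 29/19.
At 3: a logarithmic branch point.


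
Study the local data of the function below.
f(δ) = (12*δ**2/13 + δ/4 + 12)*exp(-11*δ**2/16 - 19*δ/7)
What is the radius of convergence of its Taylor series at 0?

The radius of convergence is infinite.

The factor exp(-11*δ**2/16 - 19*δ/7) is entire and contributes no finite singular point.
The polynomial part has no poles.
No finite singular points: the Taylor series at 0 converges everywhere.


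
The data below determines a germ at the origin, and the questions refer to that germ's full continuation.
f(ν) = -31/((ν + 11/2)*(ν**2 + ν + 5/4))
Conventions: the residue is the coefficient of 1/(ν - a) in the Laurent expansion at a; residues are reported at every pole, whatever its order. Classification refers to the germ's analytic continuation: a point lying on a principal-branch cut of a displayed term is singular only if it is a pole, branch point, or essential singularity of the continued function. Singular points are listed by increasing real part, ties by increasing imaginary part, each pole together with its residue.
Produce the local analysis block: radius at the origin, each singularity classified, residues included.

Denominator factor (ν**2 + ν + 5/4): discriminant -4, complex-conjugate roots (-1/2) + (1)*i and (-1/2) - (1)*i; poles of order 1, moduli (1/2)*sqrt(5) and (1/2)*sqrt(5).
Denominator factor (ν + 11/2): pole of order 1 at -11/2, modulus 11/2.
The radius of convergence is the smallest modulus among the singular points: (1/2)*sqrt(5).
At the order-1 pole -11/2 set g(ν) = (ν - (-11/2))*f(ν) = -31/(ν**2 + ν + 5/4).
Simple pole: residue = g(a) at a = -11/2, which is -31/26.
The factor ν**2 + ν + 5/4 splits as (ν - a)(ν - a') with a = (-1/2) - (1)*i, a' = (-1/2) + (1)*i. At the order-1 pole a set g(ν) = (ν - a)*f(ν) = [-31/(ν + 11/2)] / (ν - a').
Simple pole: residue = g(a) at a = (-1/2) - (1)*i, which is (31/52) - (155/52)*i.
The factor ν**2 + ν + 5/4 splits as (ν - a)(ν - a') with a = (-1/2) + (1)*i, a' = (-1/2) - (1)*i. At the order-1 pole a set g(ν) = (ν - a)*f(ν) = [-31/(ν + 11/2)] / (ν - a').
Simple pole: residue = g(a) at a = (-1/2) + (1)*i, which is (31/52) + (155/52)*i.
List the singular points by increasing real part (a conjugate pair: the negative imaginary part first).

Radius of convergence at 0: (1/2)*sqrt(5).
At -11/2: a pole of order 1; residue -31/26.
At (-1/2) - (1)*i: a pole of order 1; residue (31/52) - (155/52)*i.
At (-1/2) + (1)*i: a pole of order 1; residue (31/52) + (155/52)*i.


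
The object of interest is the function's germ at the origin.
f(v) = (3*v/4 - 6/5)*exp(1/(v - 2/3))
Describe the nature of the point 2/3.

The point is an essential singularity.

The exponent 1/(v - (2/3)) has a pole at 2/3, so exp(1/(v - (2/3))) takes every nonzero value near it: an essential singularity (not a pole of any order).


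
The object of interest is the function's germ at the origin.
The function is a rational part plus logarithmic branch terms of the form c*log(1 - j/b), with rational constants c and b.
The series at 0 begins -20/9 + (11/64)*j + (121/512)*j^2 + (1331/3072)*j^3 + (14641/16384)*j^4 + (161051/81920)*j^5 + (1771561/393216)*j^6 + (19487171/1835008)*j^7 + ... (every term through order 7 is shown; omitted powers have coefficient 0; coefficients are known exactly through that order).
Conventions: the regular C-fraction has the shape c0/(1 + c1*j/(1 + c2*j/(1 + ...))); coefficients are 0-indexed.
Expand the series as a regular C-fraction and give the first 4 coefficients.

The regular C-fraction coefficients are [-20/9, 99/1280, -1859/1280, -220/507].

Taylor coefficients (read off): a_0 = -20/9, a_1 = 11/64, a_2 = 121/512, a_3 = 1331/3072.
c0 = a_0 = -20/9. Peel one level at a time: if S = 1 + c*j/S' with S'(0) = 1, then c is the j-coefficient of S and S' = c*j/(S - 1).
S_1 = c0/f = 1 + (99/1280)*j + (184041/1638400)*j^2 + ...; c1 = 99/1280.
S_2 = c1*j/(S_1 - 1) = 1 + (-1859/1280)*j + (-121/192)*j^2 + ...; c2 = -1859/1280.
S_3 = c2*j/(S_2 - 1) = 1 + (-220/507)*j + ...; c3 = -220/507.


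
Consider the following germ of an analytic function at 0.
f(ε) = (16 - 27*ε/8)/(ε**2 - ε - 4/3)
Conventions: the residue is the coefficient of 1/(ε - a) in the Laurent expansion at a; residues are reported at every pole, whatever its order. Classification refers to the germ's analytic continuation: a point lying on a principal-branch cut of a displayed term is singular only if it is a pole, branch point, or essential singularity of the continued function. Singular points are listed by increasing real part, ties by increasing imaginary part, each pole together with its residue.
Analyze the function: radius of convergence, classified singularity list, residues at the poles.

Radius of convergence at 0: -1/2 + (1/6)*sqrt(57).
At 1/2 - (1/6)*sqrt(57): a pole of order 1; residue -27/16 - (229/304)*sqrt(57).
At 1/2 + (1/6)*sqrt(57): a pole of order 1; residue -27/16 + (229/304)*sqrt(57).

Denominator factor (ε**2 - ε - 4/3): discriminant 19/3, real irrational roots 1/2 + (1/6)*sqrt(57) and 1/2 - (1/6)*sqrt(57); poles of order 1, moduli 1/2 + (1/6)*sqrt(57) and -1/2 + (1/6)*sqrt(57).
The radius of convergence is the smallest modulus among the singular points: -1/2 + (1/6)*sqrt(57).
The factor ε**2 - ε - 4/3 splits as (ε - a)(ε - a') with a = 1/2 - (1/6)*sqrt(57), a' = 1/2 + (1/6)*sqrt(57). At the order-1 pole a set g(ε) = (ε - a)*f(ε) = [16 - 27*ε/8] / (ε - a').
Simple pole: residue = g(a) at a = 1/2 - (1/6)*sqrt(57), which is -27/16 - (229/304)*sqrt(57).
The factor ε**2 - ε - 4/3 splits as (ε - a)(ε - a') with a = 1/2 + (1/6)*sqrt(57), a' = 1/2 - (1/6)*sqrt(57). At the order-1 pole a set g(ε) = (ε - a)*f(ε) = [16 - 27*ε/8] / (ε - a').
Simple pole: residue = g(a) at a = 1/2 + (1/6)*sqrt(57), which is -27/16 + (229/304)*sqrt(57).
List the singular points by increasing real part (a conjugate pair: the negative imaginary part first).


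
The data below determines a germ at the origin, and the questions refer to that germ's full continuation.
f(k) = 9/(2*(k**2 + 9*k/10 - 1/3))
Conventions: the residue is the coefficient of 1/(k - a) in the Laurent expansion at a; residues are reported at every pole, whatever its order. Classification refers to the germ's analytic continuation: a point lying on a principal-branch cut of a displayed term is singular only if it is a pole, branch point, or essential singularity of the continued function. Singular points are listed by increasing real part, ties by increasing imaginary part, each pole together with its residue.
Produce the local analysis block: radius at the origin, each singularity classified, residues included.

Radius of convergence at 0: -9/20 + (1/60)*sqrt(1929).
At -9/20 - (1/60)*sqrt(1929): a pole of order 1; residue -(45/643)*sqrt(1929).
At -9/20 + (1/60)*sqrt(1929): a pole of order 1; residue (45/643)*sqrt(1929).

Denominator factor (k**2 + 9*k/10 - 1/3): discriminant 643/300, real irrational roots -9/20 + (1/60)*sqrt(1929) and -9/20 - (1/60)*sqrt(1929); poles of order 1, moduli -9/20 + (1/60)*sqrt(1929) and 9/20 + (1/60)*sqrt(1929).
The radius of convergence is the smallest modulus among the singular points: -9/20 + (1/60)*sqrt(1929).
The factor k**2 + 9*k/10 - 1/3 splits as (k - a)(k - a') with a = -9/20 - (1/60)*sqrt(1929), a' = -9/20 + (1/60)*sqrt(1929). At the order-1 pole a set g(k) = (k - a)*f(k) = [9/2] / (k - a').
Simple pole: residue = g(a) at a = -9/20 - (1/60)*sqrt(1929), which is -(45/643)*sqrt(1929).
The factor k**2 + 9*k/10 - 1/3 splits as (k - a)(k - a') with a = -9/20 + (1/60)*sqrt(1929), a' = -9/20 - (1/60)*sqrt(1929). At the order-1 pole a set g(k) = (k - a)*f(k) = [9/2] / (k - a').
Simple pole: residue = g(a) at a = -9/20 + (1/60)*sqrt(1929), which is (45/643)*sqrt(1929).
List the singular points by increasing real part (a conjugate pair: the negative imaginary part first).


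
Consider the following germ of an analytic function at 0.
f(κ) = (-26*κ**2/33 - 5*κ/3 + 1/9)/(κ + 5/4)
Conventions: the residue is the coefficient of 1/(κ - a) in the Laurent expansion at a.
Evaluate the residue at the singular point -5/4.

At the order-1 pole -5/4 set g(κ) = (κ - (-5/4))*f(κ) = -26*κ**2/33 - 5*κ/3 + 1/9.
Simple pole: residue = g(a) at a = -5/4, which is 763/792.

The residue is 763/792.


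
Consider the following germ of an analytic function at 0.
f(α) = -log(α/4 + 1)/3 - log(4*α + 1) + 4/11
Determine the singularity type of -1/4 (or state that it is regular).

The term (-1)*log(1 - α/(-1/4)) has argument 1 - -1/4/(-1/4) = 0 at -1/4: a logarithmic (infinitely-sheeted) branch point; the remaining terms are analytic or single-valued there.

The point is a logarithmic branch point.


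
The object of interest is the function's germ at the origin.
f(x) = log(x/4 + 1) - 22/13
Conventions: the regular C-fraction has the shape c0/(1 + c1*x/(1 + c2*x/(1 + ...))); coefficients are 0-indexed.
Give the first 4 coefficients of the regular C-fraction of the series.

Taylor coefficients (expand at 0): a_0 = -22/13, a_1 = 1/4, a_2 = -1/32, a_3 = 1/192.
c0 = a_0 = -22/13. Peel one level at a time: if S = 1 + c*x/S' with S'(0) = 1, then c is the x-coefficient of S and S' = c*x/(S - 1).
S_1 = c0/f = 1 + (13/88)*x + (13/3872)*x^2 + ...; c1 = 13/88.
S_2 = c1*x/(S_1 - 1) = 1 + (-1/44)*x + (-1/192)*x^2 + ...; c2 = -1/44.
S_3 = c2*x/(S_2 - 1) = 1 + (-11/48)*x + ...; c3 = -11/48.

The regular C-fraction coefficients are [-22/13, 13/88, -1/44, -11/48].


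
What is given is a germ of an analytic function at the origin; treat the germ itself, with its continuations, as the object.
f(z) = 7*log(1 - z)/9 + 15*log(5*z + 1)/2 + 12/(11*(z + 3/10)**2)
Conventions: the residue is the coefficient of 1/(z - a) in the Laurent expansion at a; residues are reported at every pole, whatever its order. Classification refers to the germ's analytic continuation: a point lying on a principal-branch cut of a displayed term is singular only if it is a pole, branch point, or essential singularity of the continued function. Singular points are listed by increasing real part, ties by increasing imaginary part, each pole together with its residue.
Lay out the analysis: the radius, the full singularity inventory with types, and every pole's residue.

Denominator factor (z + 3/10)^2: pole of order 2 at -3/10, modulus 3/10.
Branch term (15/2)*log(1 - z/(-1/5)): its argument vanishes at z = -1/5, a logarithmic branch point, modulus 1/5.
Branch term (7/9)*log(1 - z/(1)): its argument vanishes at z = 1, a logarithmic branch point, modulus 1.
The radius of convergence is the smallest modulus among the singular points: 1/5.
The branch terms are analytic at -3/10 and contribute nothing to the residue; only the rational part matters.
At the order-2 pole -3/10 set g(z) = (z - (-3/10))^2*(rational part) = 12/11.
Order-2 pole: residue = g'(a); g'(-3/10) = 0, so the residue is 0.
List the singular points by increasing real part (a conjugate pair: the negative imaginary part first).

Radius of convergence at 0: 1/5.
At -3/10: a pole of order 2; residue 0.
At -1/5: a logarithmic branch point.
At 1: a logarithmic branch point.


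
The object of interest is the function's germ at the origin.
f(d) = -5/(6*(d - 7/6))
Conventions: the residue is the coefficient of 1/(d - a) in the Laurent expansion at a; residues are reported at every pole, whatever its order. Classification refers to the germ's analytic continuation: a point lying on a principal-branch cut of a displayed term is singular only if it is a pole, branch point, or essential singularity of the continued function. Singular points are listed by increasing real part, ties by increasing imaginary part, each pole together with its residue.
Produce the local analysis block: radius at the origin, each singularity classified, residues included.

Denominator factor (d - 7/6): pole of order 1 at 7/6, modulus 7/6.
The radius of convergence is the smallest modulus among the singular points: 7/6.
At the order-1 pole 7/6 set g(d) = (d - (7/6))*f(d) = -5/6.
Simple pole: residue = g(a) at a = 7/6, which is -5/6.

Radius of convergence at 0: 7/6.
At 7/6: a pole of order 1; residue -5/6.


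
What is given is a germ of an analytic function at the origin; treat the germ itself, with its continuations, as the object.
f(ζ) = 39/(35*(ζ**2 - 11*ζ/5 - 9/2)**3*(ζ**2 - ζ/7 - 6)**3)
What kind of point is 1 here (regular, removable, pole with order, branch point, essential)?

Denominator factors: ζ**2 - 11*ζ/5 - 9/2 = -57/10 at ζ = 1; ζ**2 - ζ/7 - 6 = -36/7 at ζ = 1 — none vanishes.
So the germ continues analytically to 1.

The point is a regular point.


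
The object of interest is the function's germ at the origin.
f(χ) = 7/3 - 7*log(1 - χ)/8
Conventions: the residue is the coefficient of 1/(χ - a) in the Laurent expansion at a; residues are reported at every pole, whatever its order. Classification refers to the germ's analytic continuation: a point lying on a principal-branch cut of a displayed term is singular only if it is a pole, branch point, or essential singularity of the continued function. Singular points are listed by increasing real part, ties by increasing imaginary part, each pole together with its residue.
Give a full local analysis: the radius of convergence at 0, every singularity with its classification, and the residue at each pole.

Branch term (-7/8)*log(1 - χ/(1)): its argument vanishes at χ = 1, a logarithmic branch point, modulus 1.
The radius of convergence is the smallest modulus among the singular points: 1.

Radius of convergence at 0: 1.
At 1: a logarithmic branch point.


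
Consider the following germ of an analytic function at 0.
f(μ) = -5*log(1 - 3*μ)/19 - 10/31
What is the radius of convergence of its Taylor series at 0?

The radius of convergence is 1/3.

Branch term (-5/19)*log(1 - μ/(1/3)): its argument vanishes at μ = 1/3, a logarithmic branch point, modulus 1/3.
The radius of convergence is the smallest modulus among the singular points: 1/3.


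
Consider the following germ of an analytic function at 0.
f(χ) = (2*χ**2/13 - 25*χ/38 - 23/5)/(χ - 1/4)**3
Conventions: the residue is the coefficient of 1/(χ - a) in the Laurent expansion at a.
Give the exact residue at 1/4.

The residue is 2/13.

At the order-3 pole 1/4 set g(χ) = (χ - (1/4))^3*f(χ) = 2*χ**2/13 - 25*χ/38 - 23/5.
Order-3 pole: residue = g''(a)/2; g''(1/4) = 4/13, so the residue is 2/13.


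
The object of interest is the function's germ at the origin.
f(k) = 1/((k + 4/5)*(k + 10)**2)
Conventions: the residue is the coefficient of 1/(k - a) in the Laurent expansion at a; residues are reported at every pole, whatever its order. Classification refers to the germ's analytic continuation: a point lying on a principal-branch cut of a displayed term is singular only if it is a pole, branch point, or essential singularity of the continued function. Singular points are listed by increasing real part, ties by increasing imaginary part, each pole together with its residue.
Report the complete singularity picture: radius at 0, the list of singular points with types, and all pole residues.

Radius of convergence at 0: 4/5.
At -10: a pole of order 2; residue -25/2116.
At -4/5: a pole of order 1; residue 25/2116.

Denominator factor (k + 10)^2: pole of order 2 at -10, modulus 10.
Denominator factor (k + 4/5): pole of order 1 at -4/5, modulus 4/5.
The radius of convergence is the smallest modulus among the singular points: 4/5.
At the order-2 pole -10 set g(k) = (k - (-10))^2*f(k) = 1/(k + 4/5).
Order-2 pole: residue = g'(a); g'(-10) = -25/2116, so the residue is -25/2116.
At the order-1 pole -4/5 set g(k) = (k - (-4/5))*f(k) = (k + 10)**(-2).
Simple pole: residue = g(a) at a = -4/5, which is 25/2116.
List the singular points by increasing real part (a conjugate pair: the negative imaginary part first).


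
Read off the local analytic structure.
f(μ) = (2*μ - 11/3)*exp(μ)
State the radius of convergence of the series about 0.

The radius of convergence is infinite.

The factor exp(μ) is entire and contributes no finite singular point.
The polynomial part has no poles.
No finite singular points: the Taylor series at 0 converges everywhere.


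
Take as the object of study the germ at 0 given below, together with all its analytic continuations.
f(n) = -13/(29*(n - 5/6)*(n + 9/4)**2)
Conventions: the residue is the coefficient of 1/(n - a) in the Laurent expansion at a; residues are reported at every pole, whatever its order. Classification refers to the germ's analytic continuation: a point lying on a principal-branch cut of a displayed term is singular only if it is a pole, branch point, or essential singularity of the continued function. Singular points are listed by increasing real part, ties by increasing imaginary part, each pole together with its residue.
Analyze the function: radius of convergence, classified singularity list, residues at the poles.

Denominator factor (n + 9/4)^2: pole of order 2 at -9/4, modulus 9/4.
Denominator factor (n - 5/6): pole of order 1 at 5/6, modulus 5/6.
The radius of convergence is the smallest modulus among the singular points: 5/6.
At the order-2 pole -9/4 set g(n) = (n - (-9/4))^2*f(n) = -13/(29*(n - 5/6)).
Order-2 pole: residue = g'(a); g'(-9/4) = 1872/39701, so the residue is 1872/39701.
At the order-1 pole 5/6 set g(n) = (n - (5/6))*f(n) = -13/(29*(n + 9/4)**2).
Simple pole: residue = g(a) at a = 5/6, which is -1872/39701.
List the singular points by increasing real part (a conjugate pair: the negative imaginary part first).

Radius of convergence at 0: 5/6.
At -9/4: a pole of order 2; residue 1872/39701.
At 5/6: a pole of order 1; residue -1872/39701.
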